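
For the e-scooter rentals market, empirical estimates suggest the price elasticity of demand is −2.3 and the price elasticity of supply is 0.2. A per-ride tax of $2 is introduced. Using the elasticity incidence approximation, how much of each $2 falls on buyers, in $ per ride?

Incidence ratio: buyers' share ≈ εs / (εs + |εd|) = 0.2 / (0.2 + 2.3) = 0.08.
So buyers bear ≈ 0.08 × $2 = $0.16; producers bear $1.84.

Buyers bear ≈ $0.16 per ride.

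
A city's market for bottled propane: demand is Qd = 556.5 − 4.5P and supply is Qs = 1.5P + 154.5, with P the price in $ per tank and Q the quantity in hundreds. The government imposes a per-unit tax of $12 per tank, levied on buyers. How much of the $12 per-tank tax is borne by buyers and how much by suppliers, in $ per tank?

Without the tax, 556.5 − 4.5P = 1.5P + 154.5 gives 6P = 402, so P* = $67 and Q* = 255.
With the tax collected from buyers, demand (in seller-price terms) shifts: Qd = 556.5 − 4.5(P + 12).
New equilibrium: buyers pay $70, suppliers receive $58, Q = 241.5. (Wedge: Pb − Ps = 12.)
Burden on buyers: $3; on suppliers: $9. (They sum to $12.)

Buyers bear $3 per tank; suppliers bear $9 per tank.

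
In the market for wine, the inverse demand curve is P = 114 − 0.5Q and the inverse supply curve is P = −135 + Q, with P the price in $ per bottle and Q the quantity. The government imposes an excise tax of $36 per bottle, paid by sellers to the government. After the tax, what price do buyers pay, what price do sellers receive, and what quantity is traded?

Rewrite in direct form: Qd = 228 − 2P and Qs = P + 135.
Before the tax: set 228 − 2P = P + 135 → P* = $31, Q* = 166.
With the tax collected from sellers, supply shifts: Qs = (P − 36) + 135.
New equilibrium: buyers pay $43, sellers receive $7, Q = 142. (Wedge: Pb − Ps = 36.)

Buyers pay $43; sellers receive $7; quantity = 142.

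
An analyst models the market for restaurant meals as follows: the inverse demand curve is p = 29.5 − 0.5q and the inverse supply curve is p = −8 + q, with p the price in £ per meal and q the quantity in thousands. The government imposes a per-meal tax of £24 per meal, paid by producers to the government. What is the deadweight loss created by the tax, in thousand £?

Deadweight loss = £192 thousand.

Inverting to q(p) form: qd = 59 − 2p; qs = p + 8.
Before the tax: set 59 − 2p = p + 8 → p* = £17, q* = 25.
With the tax collected from producers, supply shifts: qs = (p − 24) + 8.
Solving gives q = 9 with consumers paying £25 and producers receiving £1 (the £24 wedge).
Quantity falls by |ΔQ| = |25 − 9| = 16.
DWL = ½ · t · |ΔQ| = ½ · 24 · 16 = £192.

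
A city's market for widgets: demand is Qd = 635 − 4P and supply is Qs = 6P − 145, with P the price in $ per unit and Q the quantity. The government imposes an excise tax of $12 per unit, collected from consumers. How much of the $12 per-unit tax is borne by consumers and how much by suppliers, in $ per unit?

Before the tax: set 635 − 4P = 6P − 145 → P* = $78, Q* = 323.
With the tax collected from consumers, demand (in seller-price terms) shifts: Qd = 635 − 4(P + 12).
Solving gives Q = 294.2 with consumers paying $85.2 and suppliers receiving $73.2 (the $12 wedge).
Burden on consumers: $7.2; on suppliers: $4.8. (They sum to $12.)

Consumers bear $7.2 per unit; suppliers bear $4.8 per unit.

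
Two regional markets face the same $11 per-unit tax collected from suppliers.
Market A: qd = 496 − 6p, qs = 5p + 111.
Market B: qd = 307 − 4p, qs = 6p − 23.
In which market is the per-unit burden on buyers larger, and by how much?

Market B, by $1.6.

Market A: pre-tax p* = $35, q* = 286; post-tax q = 256; per-unit burden on buyers = $5.
Market B: pre-tax p* = $33, q* = 175; post-tax q = 148.6; per-unit burden on buyers = $6.6.
Difference: $5 vs $6.6 → market B is larger by $1.6.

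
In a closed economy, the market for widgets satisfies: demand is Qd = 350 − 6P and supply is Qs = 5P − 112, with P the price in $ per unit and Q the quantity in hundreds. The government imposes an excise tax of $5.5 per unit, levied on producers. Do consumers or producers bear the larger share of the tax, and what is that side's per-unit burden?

Before the tax: set 350 − 6P = 5P − 112 → P* = $42, Q* = 98.
With the tax collected from producers, supply shifts: Qs = 5(P − 5.5) − 112.
Solving gives Q = 83 with consumers paying $44.5 and producers receiving $39 (the $5.5 wedge).
Per-unit burden: consumers $2.5, producers $3.
Producers take the larger share because supply is less price-elastic here (demand slope 6 vs supply slope 5).
The less price-elastic side of the market bears the larger share of a per-unit tax.

Producers bear the larger share: $3 per unit.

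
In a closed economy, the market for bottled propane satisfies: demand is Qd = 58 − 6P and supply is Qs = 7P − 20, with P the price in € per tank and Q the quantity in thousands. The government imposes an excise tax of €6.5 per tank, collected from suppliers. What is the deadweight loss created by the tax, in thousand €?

Before the tax: set 58 − 6P = 7P − 20 → P* = €6, Q* = 22.
With the tax collected from suppliers, supply shifts: Qs = 7(P − 6.5) − 20.
New equilibrium: consumers pay €9.5, suppliers receive €3, Q = 1. (Wedge: Pb − Ps = 6.5.)
Quantity falls by |ΔQ| = |22 − 1| = 21.
DWL = ½ · t · |ΔQ| = ½ · 6.5 · 21 = €68.25.

Deadweight loss = €68.25 thousand.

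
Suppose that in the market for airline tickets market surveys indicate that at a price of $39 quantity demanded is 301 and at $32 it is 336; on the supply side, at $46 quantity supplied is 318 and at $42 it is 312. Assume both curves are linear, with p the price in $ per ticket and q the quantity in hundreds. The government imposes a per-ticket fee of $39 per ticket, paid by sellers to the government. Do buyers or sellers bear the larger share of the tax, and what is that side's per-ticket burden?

Sellers bear the larger share: $30 per ticket.

Demand slope: (336 − 301)/(32 − 39) = -5, so qd = 496 − 5p.
Supply slope: (312 − 318)/(42 − 46) = 1.5, so qs = 1.5p + 249.
Before the tax: set 496 − 5p = 1.5p + 249 → p* = $38, q* = 306.
With the tax collected from sellers, supply shifts: qs = 1.5(p − 39) + 249.
New equilibrium: buyers pay $47, sellers receive $8, q = 261. (Wedge: pb − ps = 39.)
Per-ticket burden: buyers $9, sellers $30.
Sellers take the larger share because supply is less price-elastic here (demand slope 5 vs supply slope 1.5).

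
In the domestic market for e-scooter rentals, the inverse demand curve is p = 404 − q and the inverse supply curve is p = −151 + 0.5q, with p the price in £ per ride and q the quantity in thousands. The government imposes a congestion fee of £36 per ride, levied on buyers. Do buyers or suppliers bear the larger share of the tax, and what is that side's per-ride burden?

Rewrite in direct form: qd = 404 − p and qs = 2p + 302.
Without the tax, 404 − p = 2p + 302 gives 3p = 102, so p* = £34 and q* = 370.
With the tax collected from buyers, demand (in seller-price terms) shifts: qd = 404 − (p + 36).
New equilibrium: buyers pay £58, suppliers receive £22, q = 346. (Wedge: pb − ps = 36.)
Per-ride burden: buyers £24, suppliers £12.
Buyers take the larger share because demand is less price-elastic here (demand slope 1 vs supply slope 2).
The less price-elastic side of the market bears the larger share of a per-unit tax.

Buyers bear the larger share: £24 per ride.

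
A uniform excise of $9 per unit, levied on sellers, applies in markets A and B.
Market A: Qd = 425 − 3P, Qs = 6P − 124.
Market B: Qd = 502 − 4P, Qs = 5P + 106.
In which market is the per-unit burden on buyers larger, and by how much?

Market A: pre-tax P* = $61, Q* = 242; post-tax Q = 224; per-unit burden on buyers = $6.
Market B: pre-tax P* = $44, Q* = 326; post-tax Q = 306; per-unit burden on buyers = $5.
Difference: $6 vs $5 → market A is larger by $1.

Market A, by $1.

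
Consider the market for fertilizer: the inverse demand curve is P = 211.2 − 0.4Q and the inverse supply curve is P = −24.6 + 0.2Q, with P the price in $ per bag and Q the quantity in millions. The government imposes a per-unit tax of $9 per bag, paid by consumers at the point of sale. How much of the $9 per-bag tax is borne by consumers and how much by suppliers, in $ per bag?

Rewrite in direct form: Qd = 528 − 2.5P and Qs = 5P + 123.
Without the tax, 528 − 2.5P = 5P + 123 gives 7.5P = 405, so P* = $54 and Q* = 393.
With the tax collected from consumers, demand (in seller-price terms) shifts: Qd = 528 − 2.5(P + 9).
New equilibrium: consumers pay $60, suppliers receive $51, Q = 378. (Wedge: Pb − Ps = 9.)
Burden on consumers: $6; on suppliers: $3. (They sum to $9.)

Consumers bear $6 per bag; suppliers bear $3 per bag.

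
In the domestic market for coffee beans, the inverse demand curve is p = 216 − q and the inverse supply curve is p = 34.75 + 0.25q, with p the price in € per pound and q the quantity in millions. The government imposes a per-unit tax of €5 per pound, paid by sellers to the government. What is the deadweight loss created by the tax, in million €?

Inverting to q(p) form: qd = 216 − p; qs = 4p − 139.
Before the tax: set 216 − p = 4p − 139 → p* = €71, q* = 145.
With the tax collected from sellers, supply shifts: qs = 4(p − 5) − 139.
New equilibrium: buyers pay €75, sellers receive €70, q = 141. (Wedge: pb − ps = 5.)
Quantity falls by |ΔQ| = |145 − 141| = 4.
DWL = ½ · t · |ΔQ| = ½ · 5 · 4 = €10.

Deadweight loss = €10 million.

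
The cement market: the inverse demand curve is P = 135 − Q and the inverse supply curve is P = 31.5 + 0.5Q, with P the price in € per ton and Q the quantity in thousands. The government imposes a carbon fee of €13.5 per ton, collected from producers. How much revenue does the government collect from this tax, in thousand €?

Rewrite in direct form: Qd = 135 − P and Qs = 2P − 63.
Without the tax, 135 − P = 2P − 63 gives 3P = 198, so P* = €66 and Q* = 69.
With the tax collected from producers, supply shifts: Qs = 2(P − 13.5) − 63.
Solving gives Q = 60 with consumers paying €75 and producers receiving €61.5 (the €13.5 wedge).
Revenue = t · Q = 13.5 · 60 = €810.

Tax revenue = €810 thousand.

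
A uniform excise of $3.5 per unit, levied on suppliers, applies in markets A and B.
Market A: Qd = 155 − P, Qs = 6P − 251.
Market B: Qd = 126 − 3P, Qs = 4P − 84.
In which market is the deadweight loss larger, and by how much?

Market B, by $5.25.

Market A: pre-tax P* = $58, Q* = 97; post-tax Q = 94; deadweight loss = $5.25.
Market B: pre-tax P* = $30, Q* = 36; post-tax Q = 30; deadweight loss = $10.5.
Difference: $5.25 vs $10.5 → market B is larger by $5.25.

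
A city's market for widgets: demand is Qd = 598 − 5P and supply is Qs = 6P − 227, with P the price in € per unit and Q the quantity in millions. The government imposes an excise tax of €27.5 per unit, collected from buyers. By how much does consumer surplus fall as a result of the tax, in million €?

Without the tax, 598 − 5P = 6P − 227 gives 11P = 825, so P* = €75 and Q* = 223.
With the tax collected from buyers, demand (in seller-price terms) shifts: Qd = 598 − 5(P + 27.5).
Solving gives Q = 148 with buyers paying €90 and producers receiving €62.5 (the €27.5 wedge).
ΔCS is the trapezoid between Q = 148 and Q = 223 of height €15: ½ · (223 + 148) · 15 = €2782.5.

Consumer surplus falls by €2782.5 million.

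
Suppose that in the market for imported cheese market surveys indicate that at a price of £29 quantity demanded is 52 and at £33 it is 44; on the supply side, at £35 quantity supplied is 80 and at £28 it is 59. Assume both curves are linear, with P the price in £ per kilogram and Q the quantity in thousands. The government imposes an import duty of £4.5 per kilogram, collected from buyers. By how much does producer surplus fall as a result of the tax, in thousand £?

Producer surplus falls by £95.94 thousand.

Demand slope: (44 − 52)/(33 − 29) = -2, so Qd = 110 − 2P.
Supply slope: (59 − 80)/(28 − 35) = 3, so Qs = 3P − 25.
Without the tax, 110 − 2P = 3P − 25 gives 5P = 135, so P* = £27 and Q* = 56.
With the tax collected from buyers, demand (in seller-price terms) shifts: Qd = 110 − 2(P + 4.5).
Solving gives Q = 50.6 with buyers paying £29.7 and suppliers receiving £25.2 (the £4.5 wedge).
ΔPS is the trapezoid between Q = 50.6 and Q = 56 of height £1.8: ½ · (56 + 50.6) · 1.8 = £95.94.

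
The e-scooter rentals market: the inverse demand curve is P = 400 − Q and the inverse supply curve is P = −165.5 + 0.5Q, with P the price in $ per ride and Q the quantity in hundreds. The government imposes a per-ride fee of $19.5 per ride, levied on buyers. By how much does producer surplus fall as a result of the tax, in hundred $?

Producer surplus falls by $2408.25 hundred.

Inverting to Q(P) form: Qd = 400 − P; Qs = 2P + 331.
Without the tax, 400 − P = 2P + 331 gives 3P = 69, so P* = $23 and Q* = 377.
With the tax collected from buyers, demand (in seller-price terms) shifts: Qd = 400 − (P + 19.5).
New equilibrium: buyers pay $36, sellers receive $16.5, Q = 364. (Wedge: Pb − Ps = 19.5.)
ΔPS is the trapezoid between Q = 364 and Q = 377 of height $6.5: ½ · (377 + 364) · 6.5 = $2408.25.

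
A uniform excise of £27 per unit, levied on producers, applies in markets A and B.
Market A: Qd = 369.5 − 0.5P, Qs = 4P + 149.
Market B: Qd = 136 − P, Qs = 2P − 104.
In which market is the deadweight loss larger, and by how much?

Market B, by £81.

Market A: pre-tax P* = £49, Q* = 345; post-tax Q = 333; deadweight loss = £162.
Market B: pre-tax P* = £80, Q* = 56; post-tax Q = 38; deadweight loss = £243.
Difference: £162 vs £243 → market B is larger by £81.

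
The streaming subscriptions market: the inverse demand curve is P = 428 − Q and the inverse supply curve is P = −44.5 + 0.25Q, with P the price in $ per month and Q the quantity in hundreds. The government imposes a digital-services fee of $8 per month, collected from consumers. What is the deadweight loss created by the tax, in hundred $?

Rewrite in direct form: Qd = 428 − P and Qs = 4P + 178.
Before the tax: set 428 − P = 4P + 178 → P* = $50, Q* = 378.
With the tax collected from consumers, demand (in seller-price terms) shifts: Qd = 428 − (P + 8).
New equilibrium: consumers pay $56.4, producers receive $48.4, Q = 371.6. (Wedge: Pb − Ps = 8.)
Quantity falls by |ΔQ| = |378 − 371.6| = 6.4.
DWL = ½ · t · |ΔQ| = ½ · 8 · 6.4 = $25.6.

Deadweight loss = $25.6 hundred.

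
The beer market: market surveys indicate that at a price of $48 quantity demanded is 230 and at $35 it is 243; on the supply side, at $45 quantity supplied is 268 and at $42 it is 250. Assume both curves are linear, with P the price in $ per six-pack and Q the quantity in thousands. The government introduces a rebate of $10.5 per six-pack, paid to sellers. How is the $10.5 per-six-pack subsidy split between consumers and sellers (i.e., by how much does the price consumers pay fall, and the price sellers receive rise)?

Consumers gain $9 per six-pack; sellers gain $1.5 per six-pack.

Demand slope: (243 − 230)/(35 − 48) = -1, so Qd = 278 − P.
Supply slope: (250 − 268)/(42 − 45) = 6, so Qs = 6P − 2.
Without the subsidy, 278 − P = 6P − 2 gives 7P = 280, so P* = $40 and Q* = 238.
With a per-unit subsidy paid to sellers, each receives P + 10.5 per unit sold, so supply becomes Qs = 6(P + 10.5) − 2.
Solving gives Q = 247 with consumers paying $31 and sellers receiving $41.5 (the $10.5 wedge).
Gain to consumers: $9; to sellers: $1.5. (They sum to $10.5.)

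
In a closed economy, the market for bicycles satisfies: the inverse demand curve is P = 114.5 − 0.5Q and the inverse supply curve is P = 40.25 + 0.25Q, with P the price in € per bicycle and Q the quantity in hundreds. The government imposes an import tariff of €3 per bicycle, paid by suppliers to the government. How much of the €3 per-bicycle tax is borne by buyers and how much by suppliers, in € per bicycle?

Buyers bear €2 per bicycle; suppliers bear €1 per bicycle.

Rewrite in direct form: Qd = 229 − 2P and Qs = 4P − 161.
Before the tax: set 229 − 2P = 4P − 161 → P* = €65, Q* = 99.
With the tax collected from suppliers, supply shifts: Qs = 4(P − 3) − 161.
Solving gives Q = 95 with buyers paying €67 and suppliers receiving €64 (the €3 wedge).
Burden on buyers: €2; on suppliers: €1. (They sum to €3.)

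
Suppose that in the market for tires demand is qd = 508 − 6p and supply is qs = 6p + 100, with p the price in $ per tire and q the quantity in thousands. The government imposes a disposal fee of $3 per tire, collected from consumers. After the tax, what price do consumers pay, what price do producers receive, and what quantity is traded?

Consumers pay $35.5; producers receive $32.5; quantity = 295.

Before the tax: set 508 − 6p = 6p + 100 → p* = $34, q* = 304.
With the tax collected from consumers, demand (in seller-price terms) shifts: qd = 508 − 6(p + 3).
Solving gives q = 295 with consumers paying $35.5 and producers receiving $32.5 (the $3 wedge).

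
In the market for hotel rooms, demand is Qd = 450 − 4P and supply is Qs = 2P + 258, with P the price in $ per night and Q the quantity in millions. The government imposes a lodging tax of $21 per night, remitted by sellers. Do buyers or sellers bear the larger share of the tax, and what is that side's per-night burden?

Sellers bear the larger share: $14 per night.

Without the tax, 450 − 4P = 2P + 258 gives 6P = 192, so P* = $32 and Q* = 322.
With the tax collected from sellers, supply shifts: Qs = 2(P − 21) + 258.
Solving gives Q = 294 with buyers paying $39 and sellers receiving $18 (the $21 wedge).
Per-night burden: buyers $7, sellers $14.
Sellers take the larger share because supply is less price-elastic here (demand slope 4 vs supply slope 2).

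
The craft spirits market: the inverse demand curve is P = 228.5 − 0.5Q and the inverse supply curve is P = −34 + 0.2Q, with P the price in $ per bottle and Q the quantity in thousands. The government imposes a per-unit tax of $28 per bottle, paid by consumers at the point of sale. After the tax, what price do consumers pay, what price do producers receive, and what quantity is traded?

Inverting to Q(P) form: Qd = 457 − 2P; Qs = 5P + 170.
Before the tax: set 457 − 2P = 5P + 170 → P* = $41, Q* = 375.
With the tax collected from consumers, demand (in seller-price terms) shifts: Qd = 457 − 2(P + 28).
New equilibrium: consumers pay $61, producers receive $33, Q = 335. (Wedge: Pb − Ps = 28.)

Consumers pay $61; producers receive $33; quantity = 335.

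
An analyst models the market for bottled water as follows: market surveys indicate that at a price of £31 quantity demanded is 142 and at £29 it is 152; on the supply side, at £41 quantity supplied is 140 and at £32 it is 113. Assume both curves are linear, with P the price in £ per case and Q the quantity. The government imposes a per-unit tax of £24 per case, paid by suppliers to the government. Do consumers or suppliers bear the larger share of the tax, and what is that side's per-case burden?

Suppliers bear the larger share: £15 per case.

Demand slope: (152 − 142)/(29 − 31) = -5, so Qd = 297 − 5P.
Supply slope: (113 − 140)/(32 − 41) = 3, so Qs = 3P + 17.
Before the tax: set 297 − 5P = 3P + 17 → P* = £35, Q* = 122.
With the tax collected from suppliers, supply shifts: Qs = 3(P − 24) + 17.
New equilibrium: consumers pay £44, suppliers receive £20, Q = 77. (Wedge: Pb − Ps = 24.)
Per-case burden: consumers £9, suppliers £15.
Suppliers take the larger share because supply is less price-elastic here (demand slope 5 vs supply slope 3).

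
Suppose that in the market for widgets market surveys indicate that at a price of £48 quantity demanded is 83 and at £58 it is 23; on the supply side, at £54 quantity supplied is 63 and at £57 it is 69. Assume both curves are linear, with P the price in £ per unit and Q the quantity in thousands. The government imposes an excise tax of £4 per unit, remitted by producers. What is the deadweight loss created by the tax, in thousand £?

Deadweight loss = £12 thousand.

Demand slope: (23 − 83)/(58 − 48) = -6, so Qd = 371 − 6P.
Supply slope: (69 − 63)/(57 − 54) = 2, so Qs = 2P − 45.
Before the tax: set 371 − 6P = 2P − 45 → P* = £52, Q* = 59.
With the tax collected from producers, supply shifts: Qs = 2(P − 4) − 45.
Solving gives Q = 53 with consumers paying £53 and producers receiving £49 (the £4 wedge).
Quantity falls by |ΔQ| = |59 − 53| = 6.
DWL = ½ · t · |ΔQ| = ½ · 4 · 6 = £12.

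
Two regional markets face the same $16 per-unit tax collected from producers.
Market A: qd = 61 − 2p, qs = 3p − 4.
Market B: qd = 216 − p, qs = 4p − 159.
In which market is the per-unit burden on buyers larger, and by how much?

Market A: pre-tax p* = $13, q* = 35; post-tax q = 15.8; per-unit burden on buyers = $9.6.
Market B: pre-tax p* = $75, q* = 141; post-tax q = 128.2; per-unit burden on buyers = $12.8.
Difference: $9.6 vs $12.8 → market B is larger by $3.2.

Market B, by $3.2.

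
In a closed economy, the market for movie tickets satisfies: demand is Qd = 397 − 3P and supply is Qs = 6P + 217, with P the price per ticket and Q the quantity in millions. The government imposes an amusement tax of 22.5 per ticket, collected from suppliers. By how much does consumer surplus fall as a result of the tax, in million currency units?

Consumer surplus falls by 4717.5 million.

Before the tax: set 397 − 3P = 6P + 217 → P* = 20, Q* = 337.
With the tax collected from suppliers, supply shifts: Qs = 6(P − 22.5) + 217.
New equilibrium: buyers pay 35, suppliers receive 12.5, Q = 292. (Wedge: Pb − Ps = 22.5.)
ΔCS is the trapezoid between Q = 292 and Q = 337 of height 15: ½ · (337 + 292) · 15 = 4717.5.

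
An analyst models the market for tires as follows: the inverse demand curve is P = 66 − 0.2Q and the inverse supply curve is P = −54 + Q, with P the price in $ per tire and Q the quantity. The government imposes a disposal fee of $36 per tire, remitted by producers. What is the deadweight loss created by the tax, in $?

Inverting to Q(P) form: Qd = 330 − 5P; Qs = P + 54.
Without the tax, 330 − 5P = P + 54 gives 6P = 276, so P* = $46 and Q* = 100.
With the tax collected from producers, supply shifts: Qs = (P − 36) + 54.
Solving gives Q = 70 with consumers paying $52 and producers receiving $16 (the $36 wedge).
Quantity falls by |ΔQ| = |100 − 70| = 30.
DWL = ½ · t · |ΔQ| = ½ · 36 · 30 = $540.

Deadweight loss = $540.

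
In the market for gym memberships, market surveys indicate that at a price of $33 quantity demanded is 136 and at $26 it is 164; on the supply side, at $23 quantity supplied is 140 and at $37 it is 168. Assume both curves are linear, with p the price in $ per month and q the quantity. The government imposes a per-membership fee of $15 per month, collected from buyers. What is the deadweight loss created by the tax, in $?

Demand slope: (164 − 136)/(26 − 33) = -4, so qd = 268 − 4p.
Supply slope: (168 − 140)/(37 − 23) = 2, so qs = 2p + 94.
Without the tax, 268 − 4p = 2p + 94 gives 6p = 174, so p* = $29 and q* = 152.
With the tax collected from buyers, demand (in seller-price terms) shifts: qd = 268 − 4(p + 15).
Solving gives q = 132 with buyers paying $34 and sellers receiving $19 (the $15 wedge).
Quantity falls by |ΔQ| = |152 − 132| = 20.
DWL = ½ · t · |ΔQ| = ½ · 15 · 20 = $150.

Deadweight loss = $150.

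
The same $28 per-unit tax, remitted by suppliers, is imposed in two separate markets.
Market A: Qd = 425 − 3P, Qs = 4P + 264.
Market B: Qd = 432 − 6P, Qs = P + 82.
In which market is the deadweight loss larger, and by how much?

Market A, by $336.

Market A: pre-tax P* = $23, Q* = 356; post-tax Q = 308; deadweight loss = $672.
Market B: pre-tax P* = $50, Q* = 132; post-tax Q = 108; deadweight loss = $336.
Difference: $672 vs $336 → market A is larger by $336.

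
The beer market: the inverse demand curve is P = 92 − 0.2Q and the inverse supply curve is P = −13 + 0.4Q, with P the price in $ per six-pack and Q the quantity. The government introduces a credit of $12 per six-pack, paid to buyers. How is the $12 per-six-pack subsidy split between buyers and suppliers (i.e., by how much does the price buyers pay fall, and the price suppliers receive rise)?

Rewrite in direct form: Qd = 460 − 5P and Qs = 2.5P + 32.5.
Without the subsidy, 460 − 5P = 2.5P + 32.5 gives 7.5P = 427.5, so P* = $57 and Q* = 175.
With a per-unit subsidy paid to buyers, each effectively pays P − 12, so demand becomes Qd = 460 − 5(P − 12).
Solving gives Q = 195 with buyers paying $53 and suppliers receiving $65 (the $12 wedge).
Gain to buyers: $4; to suppliers: $8. (They sum to $12.)

Buyers gain $4 per six-pack; suppliers gain $8 per six-pack.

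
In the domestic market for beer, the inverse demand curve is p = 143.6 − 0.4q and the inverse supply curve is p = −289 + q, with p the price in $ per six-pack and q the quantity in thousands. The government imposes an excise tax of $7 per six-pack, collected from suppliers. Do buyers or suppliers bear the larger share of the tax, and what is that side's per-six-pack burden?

Rewrite in direct form: qd = 359 − 2.5p and qs = p + 289.
Without the tax, 359 − 2.5p = p + 289 gives 3.5p = 70, so p* = $20 and q* = 309.
With the tax collected from suppliers, supply shifts: qs = (p − 7) + 289.
New equilibrium: buyers pay $22, suppliers receive $15, q = 304. (Wedge: pb − ps = 7.)
Per-six-pack burden: buyers $2, suppliers $5.
Suppliers take the larger share because supply is less price-elastic here (demand slope 2.5 vs supply slope 1).
The less price-elastic side of the market bears the larger share of a per-unit tax.

Suppliers bear the larger share: $5 per six-pack.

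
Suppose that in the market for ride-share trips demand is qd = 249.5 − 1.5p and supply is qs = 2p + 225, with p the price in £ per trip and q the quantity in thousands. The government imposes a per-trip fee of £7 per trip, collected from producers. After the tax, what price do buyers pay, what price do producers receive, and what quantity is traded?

Buyers pay £11; producers receive £4; quantity = 233.

Before the tax: set 249.5 − 1.5p = 2p + 225 → p* = £7, q* = 239.
With the tax collected from producers, supply shifts: qs = 2(p − 7) + 225.
Solving gives q = 233 with buyers paying £11 and producers receiving £4 (the £7 wedge).
The less price-elastic side of the market bears the larger share of a per-unit tax.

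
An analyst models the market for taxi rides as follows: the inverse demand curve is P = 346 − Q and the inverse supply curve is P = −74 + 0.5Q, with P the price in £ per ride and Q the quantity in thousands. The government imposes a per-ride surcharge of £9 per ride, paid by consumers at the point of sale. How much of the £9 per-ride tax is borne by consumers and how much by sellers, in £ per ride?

Consumers bear £6 per ride; sellers bear £3 per ride.

Inverting to Q(P) form: Qd = 346 − P; Qs = 2P + 148.
Without the tax, 346 − P = 2P + 148 gives 3P = 198, so P* = £66 and Q* = 280.
With the tax collected from consumers, demand (in seller-price terms) shifts: Qd = 346 − (P + 9).
Solving gives Q = 274 with consumers paying £72 and sellers receiving £63 (the £9 wedge).
Burden on consumers: £6; on sellers: £3. (They sum to £9.)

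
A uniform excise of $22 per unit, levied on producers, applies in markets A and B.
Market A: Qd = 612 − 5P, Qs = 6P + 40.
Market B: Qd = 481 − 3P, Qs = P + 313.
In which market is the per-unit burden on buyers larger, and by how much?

Market A: pre-tax P* = $52, Q* = 352; post-tax Q = 292; per-unit burden on buyers = $12.
Market B: pre-tax P* = $42, Q* = 355; post-tax Q = 338.5; per-unit burden on buyers = $5.5.
Difference: $12 vs $5.5 → market A is larger by $6.5.

Market A, by $6.5.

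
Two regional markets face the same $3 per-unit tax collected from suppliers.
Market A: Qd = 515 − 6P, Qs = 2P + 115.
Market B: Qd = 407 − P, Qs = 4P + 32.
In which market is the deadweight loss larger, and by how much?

Market A, by $3.15.

Market A: pre-tax P* = $50, Q* = 215; post-tax Q = 210.5; deadweight loss = $6.75.
Market B: pre-tax P* = $75, Q* = 332; post-tax Q = 329.6; deadweight loss = $3.6.
Difference: $6.75 vs $3.6 → market A is larger by $3.15.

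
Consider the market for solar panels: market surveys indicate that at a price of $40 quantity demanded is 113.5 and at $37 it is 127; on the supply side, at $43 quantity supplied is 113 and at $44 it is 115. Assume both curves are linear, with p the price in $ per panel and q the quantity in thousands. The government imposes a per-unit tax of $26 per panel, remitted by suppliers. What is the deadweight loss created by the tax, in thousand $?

Demand slope: (127 − 113.5)/(37 − 40) = -4.5, so qd = 293.5 − 4.5p.
Supply slope: (115 − 113)/(44 − 43) = 2, so qs = 2p + 27.
Before the tax: set 293.5 − 4.5p = 2p + 27 → p* = $41, q* = 109.
With the tax collected from suppliers, supply shifts: qs = 2(p − 26) + 27.
Solving gives q = 73 with consumers paying $49 and suppliers receiving $23 (the $26 wedge).
Quantity falls by |ΔQ| = |109 − 73| = 36.
DWL = ½ · t · |ΔQ| = ½ · 26 · 36 = $468.

Deadweight loss = $468 thousand.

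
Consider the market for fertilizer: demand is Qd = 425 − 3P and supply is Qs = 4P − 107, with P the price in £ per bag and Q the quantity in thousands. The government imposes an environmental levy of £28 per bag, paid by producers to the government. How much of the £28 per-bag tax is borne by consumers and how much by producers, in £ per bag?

Before the tax: set 425 − 3P = 4P − 107 → P* = £76, Q* = 197.
With the tax collected from producers, supply shifts: Qs = 4(P − 28) − 107.
Solving gives Q = 149 with consumers paying £92 and producers receiving £64 (the £28 wedge).
Burden on consumers: £16; on producers: £12. (They sum to £28.)

Consumers bear £16 per bag; producers bear £12 per bag.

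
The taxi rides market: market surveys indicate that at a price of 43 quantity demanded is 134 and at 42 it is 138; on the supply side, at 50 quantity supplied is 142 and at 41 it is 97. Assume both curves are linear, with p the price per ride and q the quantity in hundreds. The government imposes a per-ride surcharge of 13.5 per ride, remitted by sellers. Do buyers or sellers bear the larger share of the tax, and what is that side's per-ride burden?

Buyers bear the larger share: 7.5 per ride.

Demand slope: (138 − 134)/(42 − 43) = -4, so qd = 306 − 4p.
Supply slope: (97 − 142)/(41 − 50) = 5, so qs = 5p − 108.
Before the tax: set 306 − 4p = 5p − 108 → p* = 46, q* = 122.
With the tax collected from sellers, supply shifts: qs = 5(p − 13.5) − 108.
Solving gives q = 92 with buyers paying 53.5 and sellers receiving 40 (the 13.5 wedge).
Per-ride burden: buyers 7.5, sellers 6.
Buyers take the larger share because demand is less price-elastic here (demand slope 4 vs supply slope 5).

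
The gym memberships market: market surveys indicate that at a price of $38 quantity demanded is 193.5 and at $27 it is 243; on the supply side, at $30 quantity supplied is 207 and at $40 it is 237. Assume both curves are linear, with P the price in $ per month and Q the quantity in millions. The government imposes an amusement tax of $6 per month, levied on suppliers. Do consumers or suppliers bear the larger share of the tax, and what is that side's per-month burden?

Suppliers bear the larger share: $3.6 per month.

Demand slope: (243 − 193.5)/(27 − 38) = -4.5, so Qd = 364.5 − 4.5P.
Supply slope: (237 − 207)/(40 − 30) = 3, so Qs = 3P + 117.
Before the tax: set 364.5 − 4.5P = 3P + 117 → P* = $33, Q* = 216.
With the tax collected from suppliers, supply shifts: Qs = 3(P − 6) + 117.
New equilibrium: consumers pay $35.4, suppliers receive $29.4, Q = 205.2. (Wedge: Pb − Ps = 6.)
Per-month burden: consumers $2.4, suppliers $3.6.
Suppliers take the larger share because supply is less price-elastic here (demand slope 4.5 vs supply slope 3).
The less price-elastic side of the market bears the larger share of a per-unit tax.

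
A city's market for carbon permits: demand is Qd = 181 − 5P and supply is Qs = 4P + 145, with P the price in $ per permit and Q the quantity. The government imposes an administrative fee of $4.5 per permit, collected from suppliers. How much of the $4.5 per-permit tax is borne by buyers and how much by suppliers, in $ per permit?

Without the tax, 181 − 5P = 4P + 145 gives 9P = 36, so P* = $4 and Q* = 161.
With the tax collected from suppliers, supply shifts: Qs = 4(P − 4.5) + 145.
New equilibrium: buyers pay $6, suppliers receive $1.5, Q = 151. (Wedge: Pb − Ps = 4.5.)
Burden on buyers: $2; on suppliers: $2.5. (They sum to $4.5.)
The less price-elastic side of the market bears the larger share of a per-unit tax.

Buyers bear $2 per permit; suppliers bear $2.5 per permit.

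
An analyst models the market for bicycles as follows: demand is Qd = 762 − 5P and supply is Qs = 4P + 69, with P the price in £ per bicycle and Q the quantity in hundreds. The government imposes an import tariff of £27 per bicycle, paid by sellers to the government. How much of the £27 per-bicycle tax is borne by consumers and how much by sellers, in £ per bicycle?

Consumers bear £12 per bicycle; sellers bear £15 per bicycle.

Without the tax, 762 − 5P = 4P + 69 gives 9P = 693, so P* = £77 and Q* = 377.
With the tax collected from sellers, supply shifts: Qs = 4(P − 27) + 69.
Solving gives Q = 317 with consumers paying £89 and sellers receiving £62 (the £27 wedge).
Burden on consumers: £12; on sellers: £15. (They sum to £27.)
The less price-elastic side of the market bears the larger share of a per-unit tax.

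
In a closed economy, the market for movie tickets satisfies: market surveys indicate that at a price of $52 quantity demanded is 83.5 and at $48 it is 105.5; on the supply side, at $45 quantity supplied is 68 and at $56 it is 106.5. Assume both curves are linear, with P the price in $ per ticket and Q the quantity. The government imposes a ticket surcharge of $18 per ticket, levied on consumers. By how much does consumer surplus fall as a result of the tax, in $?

Demand slope: (105.5 − 83.5)/(48 − 52) = -5.5, so Qd = 369.5 − 5.5P.
Supply slope: (106.5 − 68)/(56 − 45) = 3.5, so Qs = 3.5P − 89.5.
Before the tax: set 369.5 − 5.5P = 3.5P − 89.5 → P* = $51, Q* = 89.
With the tax collected from consumers, demand (in seller-price terms) shifts: Qd = 369.5 − 5.5(P + 18).
Solving gives Q = 50.5 with consumers paying $58 and producers receiving $40 (the $18 wedge).
ΔCS is the trapezoid between Q = 50.5 and Q = 89 of height $7: ½ · (89 + 50.5) · 7 = $488.25.

Consumer surplus falls by $488.25.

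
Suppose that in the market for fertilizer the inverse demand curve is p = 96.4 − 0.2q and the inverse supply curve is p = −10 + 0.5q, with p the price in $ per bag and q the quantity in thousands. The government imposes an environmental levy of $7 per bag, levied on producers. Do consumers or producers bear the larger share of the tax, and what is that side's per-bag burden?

Producers bear the larger share: $5 per bag.

Rewrite in direct form: qd = 482 − 5p and qs = 2p + 20.
Without the tax, 482 − 5p = 2p + 20 gives 7p = 462, so p* = $66 and q* = 152.
With the tax collected from producers, supply shifts: qs = 2(p − 7) + 20.
New equilibrium: consumers pay $68, producers receive $61, q = 142. (Wedge: pb − ps = 7.)
Per-bag burden: consumers $2, producers $5.
Producers take the larger share because supply is less price-elastic here (demand slope 5 vs supply slope 2).
The less price-elastic side of the market bears the larger share of a per-unit tax.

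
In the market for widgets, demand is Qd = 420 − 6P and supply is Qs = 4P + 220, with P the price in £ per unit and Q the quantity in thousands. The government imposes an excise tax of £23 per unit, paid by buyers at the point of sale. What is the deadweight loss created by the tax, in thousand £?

Deadweight loss = £634.8 thousand.

Without the tax, 420 − 6P = 4P + 220 gives 10P = 200, so P* = £20 and Q* = 300.
With the tax collected from buyers, demand (in seller-price terms) shifts: Qd = 420 − 6(P + 23).
New equilibrium: buyers pay £29.2, suppliers receive £6.2, Q = 244.8. (Wedge: Pb − Ps = 23.)
Quantity falls by |ΔQ| = |300 − 244.8| = 55.2.
DWL = ½ · t · |ΔQ| = ½ · 23 · 55.2 = £634.8.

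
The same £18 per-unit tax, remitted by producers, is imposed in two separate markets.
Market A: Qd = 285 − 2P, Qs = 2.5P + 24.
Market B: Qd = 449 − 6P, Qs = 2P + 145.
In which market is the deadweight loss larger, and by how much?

Market B, by £63.

Market A: pre-tax P* = £58, Q* = 169; post-tax Q = 149; deadweight loss = £180.
Market B: pre-tax P* = £38, Q* = 221; post-tax Q = 194; deadweight loss = £243.
Difference: £180 vs £243 → market B is larger by £63.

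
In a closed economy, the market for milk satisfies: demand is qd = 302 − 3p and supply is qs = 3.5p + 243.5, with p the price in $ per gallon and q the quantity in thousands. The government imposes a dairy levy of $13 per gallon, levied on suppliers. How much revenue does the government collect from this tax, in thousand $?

Tax revenue = $3302 thousand.

Without the tax, 302 − 3p = 3.5p + 243.5 gives 6.5p = 58.5, so p* = $9 and q* = 275.
With the tax collected from suppliers, supply shifts: qs = 3.5(p − 13) + 243.5.
Solving gives q = 254 with buyers paying $16 and suppliers receiving $3 (the $13 wedge).
Revenue = t · Q = 13 · 254 = $3302.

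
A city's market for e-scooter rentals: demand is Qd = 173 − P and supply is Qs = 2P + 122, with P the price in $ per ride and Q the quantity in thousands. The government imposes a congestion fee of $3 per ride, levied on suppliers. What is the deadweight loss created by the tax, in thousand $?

Deadweight loss = $3 thousand.

Without the tax, 173 − P = 2P + 122 gives 3P = 51, so P* = $17 and Q* = 156.
With the tax collected from suppliers, supply shifts: Qs = 2(P − 3) + 122.
Solving gives Q = 154 with buyers paying $19 and suppliers receiving $16 (the $3 wedge).
Quantity falls by |ΔQ| = |156 − 154| = 2.
DWL = ½ · t · |ΔQ| = ½ · 3 · 2 = $3.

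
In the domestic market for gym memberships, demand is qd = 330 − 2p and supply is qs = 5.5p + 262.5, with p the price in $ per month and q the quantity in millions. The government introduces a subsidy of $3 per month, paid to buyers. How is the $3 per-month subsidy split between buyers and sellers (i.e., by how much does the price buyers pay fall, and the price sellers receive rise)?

Without the subsidy, 330 − 2p = 5.5p + 262.5 gives 7.5p = 67.5, so p* = $9 and q* = 312.
With a per-unit subsidy paid to buyers, each effectively pays p − 3, so demand becomes qd = 330 − 2(p − 3).
New equilibrium: buyers pay $6.8, sellers receive $9.8, q = 316.4. (Wedge: pb − ps = −3.)
Gain to buyers: $2.2; to sellers: $0.8. (They sum to $3.)

Buyers gain $2.2 per month; sellers gain $0.8 per month.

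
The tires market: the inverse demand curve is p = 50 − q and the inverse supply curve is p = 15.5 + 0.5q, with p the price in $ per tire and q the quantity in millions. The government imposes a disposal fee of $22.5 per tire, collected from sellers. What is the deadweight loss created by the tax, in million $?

Deadweight loss = $168.75 million.

Rewrite in direct form: qd = 50 − p and qs = 2p − 31.
Before the tax: set 50 − p = 2p − 31 → p* = $27, q* = 23.
With the tax collected from sellers, supply shifts: qs = 2(p − 22.5) − 31.
New equilibrium: buyers pay $42, sellers receive $19.5, q = 8. (Wedge: pb − ps = 22.5.)
Quantity falls by |ΔQ| = |23 − 8| = 15.
DWL = ½ · t · |ΔQ| = ½ · 22.5 · 15 = $168.75.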